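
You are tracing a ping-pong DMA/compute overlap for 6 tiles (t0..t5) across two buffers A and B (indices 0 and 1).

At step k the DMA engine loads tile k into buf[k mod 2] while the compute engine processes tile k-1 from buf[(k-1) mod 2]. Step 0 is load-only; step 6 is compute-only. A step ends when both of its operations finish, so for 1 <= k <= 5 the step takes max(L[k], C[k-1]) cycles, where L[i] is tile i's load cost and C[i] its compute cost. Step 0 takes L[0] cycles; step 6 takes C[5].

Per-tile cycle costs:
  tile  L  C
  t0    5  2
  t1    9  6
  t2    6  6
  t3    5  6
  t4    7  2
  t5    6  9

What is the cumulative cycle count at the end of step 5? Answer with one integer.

end_cycle[5] = 39

  0. 5=5c; end=5; A:t0 B:-
  1. max(9,2)=9c; end=14; A:t0 B:t1
  2. max(6,6)=6c; end=20; A:t2 B:t1
  3. max(5,6)=6c; end=26; A:t2 B:t3
  4. max(7,6)=7c; end=33; A:t4 B:t3
  5. max(6,2)=6c; end=39; A:t4 B:t5
  6. 9=9c; end=48; A:t4 B:t5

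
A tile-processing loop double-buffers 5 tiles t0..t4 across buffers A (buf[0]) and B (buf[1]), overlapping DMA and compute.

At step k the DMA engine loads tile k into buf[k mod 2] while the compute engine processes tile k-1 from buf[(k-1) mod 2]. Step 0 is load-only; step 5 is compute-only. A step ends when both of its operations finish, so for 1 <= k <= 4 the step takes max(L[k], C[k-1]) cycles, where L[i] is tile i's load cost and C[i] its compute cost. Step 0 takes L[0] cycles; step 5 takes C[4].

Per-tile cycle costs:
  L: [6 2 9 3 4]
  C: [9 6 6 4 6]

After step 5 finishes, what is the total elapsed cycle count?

end_cycle[5] = 40

  0. 6=6c; end=6; A:t0 B:-
  1. max(2,9)=9c; end=15; A:t0 B:t1
  2. max(9,6)=9c; end=24; A:t2 B:t1
  3. max(3,6)=6c; end=30; A:t2 B:t3
  4. max(4,4)=4c; end=34; A:t4 B:t3
  5. 6=6c; end=40; A:t4 B:t3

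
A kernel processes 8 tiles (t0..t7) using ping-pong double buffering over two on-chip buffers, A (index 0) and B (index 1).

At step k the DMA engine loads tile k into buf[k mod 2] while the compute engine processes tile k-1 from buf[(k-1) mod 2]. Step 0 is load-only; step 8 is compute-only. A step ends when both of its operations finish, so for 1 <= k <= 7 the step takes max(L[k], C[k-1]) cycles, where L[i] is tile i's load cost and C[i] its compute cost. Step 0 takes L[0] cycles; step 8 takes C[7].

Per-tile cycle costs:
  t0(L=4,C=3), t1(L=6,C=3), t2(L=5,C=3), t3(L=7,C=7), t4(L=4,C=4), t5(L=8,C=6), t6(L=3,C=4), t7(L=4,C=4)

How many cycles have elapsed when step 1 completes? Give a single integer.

end_cycle[1] = 10

[0] DMA t0→A (4c) ∥ CU idle ⇒ 4c, clock 4
[1] DMA t1→B (6c) ∥ CU A:t0 (3c) ⇒ 6c, clock 10
[2] DMA t2→A (5c) ∥ CU B:t1 (3c) ⇒ 5c, clock 15
[3] DMA t3→B (7c) ∥ CU A:t2 (3c) ⇒ 7c, clock 22
[4] DMA t4→A (4c) ∥ CU B:t3 (7c) ⇒ 7c, clock 29
[5] DMA t5→B (8c) ∥ CU A:t4 (4c) ⇒ 8c, clock 37
[6] DMA t6→A (3c) ∥ CU B:t5 (6c) ⇒ 6c, clock 43
[7] DMA t7→B (4c) ∥ CU A:t6 (4c) ⇒ 4c, clock 47
[8] DMA idle ∥ CU B:t7 (4c) ⇒ 4c, clock 51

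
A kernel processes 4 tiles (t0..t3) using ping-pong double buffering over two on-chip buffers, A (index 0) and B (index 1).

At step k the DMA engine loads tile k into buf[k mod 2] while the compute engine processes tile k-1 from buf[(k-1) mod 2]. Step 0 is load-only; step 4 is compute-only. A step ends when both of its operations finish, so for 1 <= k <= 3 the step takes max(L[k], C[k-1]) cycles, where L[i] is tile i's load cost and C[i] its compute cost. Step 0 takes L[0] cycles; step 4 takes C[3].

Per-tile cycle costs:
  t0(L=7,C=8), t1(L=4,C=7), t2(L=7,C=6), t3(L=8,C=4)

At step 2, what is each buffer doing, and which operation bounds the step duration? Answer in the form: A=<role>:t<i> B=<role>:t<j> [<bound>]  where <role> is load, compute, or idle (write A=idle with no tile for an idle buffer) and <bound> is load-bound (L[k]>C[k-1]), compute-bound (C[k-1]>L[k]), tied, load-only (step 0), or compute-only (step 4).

[0] DMA t0→A (7c) ∥ CU idle ⇒ 7c, clock 7
[1] DMA t1→B (4c) ∥ CU A:t0 (8c) ⇒ 8c, clock 15
[2] DMA t2→A (7c) ∥ CU B:t1 (7c) ⇒ 7c, clock 22
[3] DMA t3→B (8c) ∥ CU A:t2 (6c) ⇒ 8c, clock 30
[4] DMA idle ∥ CU B:t3 (4c) ⇒ 4c, clock 34

step 2: A=load:t2 B=compute:t1 [tied]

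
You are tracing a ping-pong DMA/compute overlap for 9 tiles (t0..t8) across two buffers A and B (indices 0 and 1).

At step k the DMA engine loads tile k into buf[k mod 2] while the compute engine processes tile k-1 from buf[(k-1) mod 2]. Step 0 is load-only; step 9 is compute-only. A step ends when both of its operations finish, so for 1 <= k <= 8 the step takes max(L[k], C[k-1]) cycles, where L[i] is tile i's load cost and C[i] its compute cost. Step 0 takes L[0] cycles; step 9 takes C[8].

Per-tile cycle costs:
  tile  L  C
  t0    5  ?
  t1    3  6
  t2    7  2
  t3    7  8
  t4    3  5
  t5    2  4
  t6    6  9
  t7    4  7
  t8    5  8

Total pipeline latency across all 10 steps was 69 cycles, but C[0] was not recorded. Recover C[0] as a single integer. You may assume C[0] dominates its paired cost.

C[0] = 7

step 0 = dur = L[0]=5 = 5
step 1 = dur = max(L[1]=3, C[0]=?) = C[0]  (unknown; binding)
step 2 = dur = max(L[2]=7, C[1]=6) = 7
step 3 = dur = max(L[3]=7, C[2]=2) = 7
step 4 = dur = max(L[4]=3, C[3]=8) = 8
step 5 = dur = max(L[5]=2, C[4]=5) = 5
step 6 = dur = max(L[6]=6, C[5]=4) = 6
step 7 = dur = max(L[7]=4, C[6]=9) = 9
step 8 = dur = max(L[8]=5, C[7]=7) = 7
step 9 = dur = C[8]=8 = 8
sum of known step durations = 62
dur[1] = total - known = 69 - 62 = 7
C[0] is the binding max in step 1, so C[0] = dur[1] = 7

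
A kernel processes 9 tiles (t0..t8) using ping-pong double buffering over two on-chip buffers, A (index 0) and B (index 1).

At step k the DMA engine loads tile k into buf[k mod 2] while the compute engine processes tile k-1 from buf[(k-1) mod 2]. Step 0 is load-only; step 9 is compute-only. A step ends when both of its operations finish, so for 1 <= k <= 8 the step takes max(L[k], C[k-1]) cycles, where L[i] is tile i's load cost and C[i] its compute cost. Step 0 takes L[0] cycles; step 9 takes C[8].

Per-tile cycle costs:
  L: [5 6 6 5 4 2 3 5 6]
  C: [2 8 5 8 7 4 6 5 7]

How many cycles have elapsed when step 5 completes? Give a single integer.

  0. 5=5c; end=5; A:t0 B:-
  1. max(6,2)=6c; end=11; A:t0 B:t1
  2. max(6,8)=8c; end=19; A:t2 B:t1
  3. max(5,5)=5c; end=24; A:t2 B:t3
  4. max(4,8)=8c; end=32; A:t4 B:t3
  5. max(2,7)=7c; end=39; A:t4 B:t5
  6. max(3,4)=4c; end=43; A:t6 B:t5
  7. max(5,6)=6c; end=49; A:t6 B:t7
  8. max(6,5)=6c; end=55; A:t8 B:t7
  9. 7=7c; end=62; A:t8 B:t7

end_cycle[5] = 39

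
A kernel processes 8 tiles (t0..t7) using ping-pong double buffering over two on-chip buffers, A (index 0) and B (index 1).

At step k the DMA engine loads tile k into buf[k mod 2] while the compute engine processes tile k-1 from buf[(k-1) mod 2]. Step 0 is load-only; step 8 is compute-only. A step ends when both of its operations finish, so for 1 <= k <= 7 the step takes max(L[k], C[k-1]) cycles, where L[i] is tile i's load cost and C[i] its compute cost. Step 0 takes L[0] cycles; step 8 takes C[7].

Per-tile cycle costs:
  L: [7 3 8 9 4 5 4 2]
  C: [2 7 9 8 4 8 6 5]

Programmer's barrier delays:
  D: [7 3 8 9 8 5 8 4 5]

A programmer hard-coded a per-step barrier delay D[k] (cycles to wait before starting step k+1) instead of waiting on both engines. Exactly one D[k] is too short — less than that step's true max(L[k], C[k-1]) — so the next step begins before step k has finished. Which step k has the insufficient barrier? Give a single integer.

hazard at step 7

[0] required=L[0]=7=7 vs D=7 ok
[1] required=max(L[1]=3,C[0]=2)=3 vs D=3 ok
[2] required=max(L[2]=8,C[1]=7)=8 vs D=8 ok
[3] required=max(L[3]=9,C[2]=9)=9 vs D=9 ok
[4] required=max(L[4]=4,C[3]=8)=8 vs D=8 ok
[5] required=max(L[5]=5,C[4]=4)=5 vs D=5 ok
[6] required=max(L[6]=4,C[5]=8)=8 vs D=8 ok
[7] required=max(L[7]=2,C[6]=6)=6 vs D=4 SHORT
[8] required=C[7]=5=5 vs D=5 ok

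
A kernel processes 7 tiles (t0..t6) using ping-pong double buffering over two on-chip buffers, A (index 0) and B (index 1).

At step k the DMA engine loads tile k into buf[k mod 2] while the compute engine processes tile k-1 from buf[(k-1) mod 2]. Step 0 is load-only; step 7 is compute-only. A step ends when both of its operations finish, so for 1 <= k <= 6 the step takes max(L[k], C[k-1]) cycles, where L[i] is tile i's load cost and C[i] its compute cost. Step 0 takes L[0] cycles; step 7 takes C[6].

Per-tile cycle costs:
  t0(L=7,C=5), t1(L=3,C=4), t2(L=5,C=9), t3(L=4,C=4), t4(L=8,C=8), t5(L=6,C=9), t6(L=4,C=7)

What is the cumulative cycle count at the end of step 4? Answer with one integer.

[0] DMA t0→A (7c) ∥ CU idle ⇒ 7c, clock 7
[1] DMA t1→B (3c) ∥ CU A:t0 (5c) ⇒ 5c, clock 12
[2] DMA t2→A (5c) ∥ CU B:t1 (4c) ⇒ 5c, clock 17
[3] DMA t3→B (4c) ∥ CU A:t2 (9c) ⇒ 9c, clock 26
[4] DMA t4→A (8c) ∥ CU B:t3 (4c) ⇒ 8c, clock 34
[5] DMA t5→B (6c) ∥ CU A:t4 (8c) ⇒ 8c, clock 42
[6] DMA t6→A (4c) ∥ CU B:t5 (9c) ⇒ 9c, clock 51
[7] DMA idle ∥ CU A:t6 (7c) ⇒ 7c, clock 58

end_cycle[4] = 34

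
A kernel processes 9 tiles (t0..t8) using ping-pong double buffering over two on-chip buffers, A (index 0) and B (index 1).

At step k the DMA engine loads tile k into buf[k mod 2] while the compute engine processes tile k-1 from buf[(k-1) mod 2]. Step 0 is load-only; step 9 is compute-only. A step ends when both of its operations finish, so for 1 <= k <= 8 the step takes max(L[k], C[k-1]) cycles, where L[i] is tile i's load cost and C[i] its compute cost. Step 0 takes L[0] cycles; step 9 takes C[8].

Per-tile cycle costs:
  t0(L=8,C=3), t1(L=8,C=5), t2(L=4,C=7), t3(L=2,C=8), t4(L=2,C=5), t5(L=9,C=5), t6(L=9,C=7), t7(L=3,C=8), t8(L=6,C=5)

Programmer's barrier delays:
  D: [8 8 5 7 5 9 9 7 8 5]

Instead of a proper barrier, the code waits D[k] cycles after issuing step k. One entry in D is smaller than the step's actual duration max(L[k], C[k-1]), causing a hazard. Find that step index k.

step 0: need L[0]=8 = 8; D[0]=8 ok
step 1: need max(L[1]=8,C[0]=3) = 8; D[1]=8 ok
step 2: need max(L[2]=4,C[1]=5) = 5; D[2]=5 ok
step 3: need max(L[3]=2,C[2]=7) = 7; D[3]=7 ok
step 4: need max(L[4]=2,C[3]=8) = 8; D[4]=5 SHORT
step 5: need max(L[5]=9,C[4]=5) = 9; D[5]=9 ok
step 6: need max(L[6]=9,C[5]=5) = 9; D[6]=9 ok
step 7: need max(L[7]=3,C[6]=7) = 7; D[7]=7 ok
step 8: need max(L[8]=6,C[7]=8) = 8; D[8]=8 ok
step 9: need C[8]=5 = 5; D[9]=5 ok

hazard at step 4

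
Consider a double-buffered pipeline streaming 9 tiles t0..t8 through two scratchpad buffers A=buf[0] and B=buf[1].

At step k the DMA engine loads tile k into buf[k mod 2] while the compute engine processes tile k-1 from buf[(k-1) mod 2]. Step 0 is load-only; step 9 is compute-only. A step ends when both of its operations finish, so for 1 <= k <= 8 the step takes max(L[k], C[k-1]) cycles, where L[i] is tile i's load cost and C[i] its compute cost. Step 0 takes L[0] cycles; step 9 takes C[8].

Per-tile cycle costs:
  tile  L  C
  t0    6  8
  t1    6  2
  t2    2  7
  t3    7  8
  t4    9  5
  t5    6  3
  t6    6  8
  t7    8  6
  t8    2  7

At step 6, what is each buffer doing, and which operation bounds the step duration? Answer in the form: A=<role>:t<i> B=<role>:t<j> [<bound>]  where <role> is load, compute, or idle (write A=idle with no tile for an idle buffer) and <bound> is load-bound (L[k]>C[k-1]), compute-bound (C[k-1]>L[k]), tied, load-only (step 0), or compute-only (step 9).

step 6: A=load:t6 B=compute:t5 [load-bound]

  0. 6=6c; end=6; A:t0 B:-
  1. max(6,8)=8c; end=14; A:t0 B:t1
  2. max(2,2)=2c; end=16; A:t2 B:t1
  3. max(7,7)=7c; end=23; A:t2 B:t3
  4. max(9,8)=9c; end=32; A:t4 B:t3
  5. max(6,5)=6c; end=38; A:t4 B:t5
  6. max(6,3)=6c; end=44; A:t6 B:t5
  7. max(8,8)=8c; end=52; A:t6 B:t7
  8. max(2,6)=6c; end=58; A:t8 B:t7
  9. 7=7c; end=65; A:t8 B:t7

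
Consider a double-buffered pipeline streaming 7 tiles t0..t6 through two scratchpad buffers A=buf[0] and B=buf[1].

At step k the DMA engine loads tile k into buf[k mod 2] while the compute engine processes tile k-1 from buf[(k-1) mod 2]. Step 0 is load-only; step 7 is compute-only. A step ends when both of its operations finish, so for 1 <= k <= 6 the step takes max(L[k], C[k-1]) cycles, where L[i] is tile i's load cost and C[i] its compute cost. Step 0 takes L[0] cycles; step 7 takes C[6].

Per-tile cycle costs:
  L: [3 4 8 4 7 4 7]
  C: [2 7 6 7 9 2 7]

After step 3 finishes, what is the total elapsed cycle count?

end_cycle[3] = 21

step 0: L[0]=3 → dur=3, Σ=3 | A=load:t0 B=idle [load-only]
step 1: L[1]=4 C[0]=2 → dur=4, Σ=7 | A=compute:t0 B=load:t1 [load-bound]
step 2: L[2]=8 C[1]=7 → dur=8, Σ=15 | A=load:t2 B=compute:t1 [load-bound]
step 3: L[3]=4 C[2]=6 → dur=6, Σ=21 | A=compute:t2 B=load:t3 [compute-bound]
step 4: L[4]=7 C[3]=7 → dur=7, Σ=28 | A=load:t4 B=compute:t3 [tied]
step 5: L[5]=4 C[4]=9 → dur=9, Σ=37 | A=compute:t4 B=load:t5 [compute-bound]
step 6: L[6]=7 C[5]=2 → dur=7, Σ=44 | A=load:t6 B=compute:t5 [load-bound]
step 7: C[6]=7 → dur=7, Σ=51 | A=compute:t6 B=idle [compute-only]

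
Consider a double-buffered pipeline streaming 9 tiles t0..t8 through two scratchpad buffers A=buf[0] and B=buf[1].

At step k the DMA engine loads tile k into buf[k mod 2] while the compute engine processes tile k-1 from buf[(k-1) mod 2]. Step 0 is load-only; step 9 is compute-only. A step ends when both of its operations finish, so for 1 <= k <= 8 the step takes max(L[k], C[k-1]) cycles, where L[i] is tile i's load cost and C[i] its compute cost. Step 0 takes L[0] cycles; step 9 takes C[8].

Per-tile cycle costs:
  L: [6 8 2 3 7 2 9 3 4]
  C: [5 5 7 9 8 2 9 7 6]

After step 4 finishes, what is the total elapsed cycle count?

end_cycle[4] = 35

step 0: L[0]=6 → dur=6, Σ=6 | A=load:t0 B=idle [load-only]
step 1: L[1]=8 C[0]=5 → dur=8, Σ=14 | A=compute:t0 B=load:t1 [load-bound]
step 2: L[2]=2 C[1]=5 → dur=5, Σ=19 | A=load:t2 B=compute:t1 [compute-bound]
step 3: L[3]=3 C[2]=7 → dur=7, Σ=26 | A=compute:t2 B=load:t3 [compute-bound]
step 4: L[4]=7 C[3]=9 → dur=9, Σ=35 | A=load:t4 B=compute:t3 [compute-bound]
step 5: L[5]=2 C[4]=8 → dur=8, Σ=43 | A=compute:t4 B=load:t5 [compute-bound]
step 6: L[6]=9 C[5]=2 → dur=9, Σ=52 | A=load:t6 B=compute:t5 [load-bound]
step 7: L[7]=3 C[6]=9 → dur=9, Σ=61 | A=compute:t6 B=load:t7 [compute-bound]
step 8: L[8]=4 C[7]=7 → dur=7, Σ=68 | A=load:t8 B=compute:t7 [compute-bound]
step 9: C[8]=6 → dur=6, Σ=74 | A=compute:t8 B=idle [compute-only]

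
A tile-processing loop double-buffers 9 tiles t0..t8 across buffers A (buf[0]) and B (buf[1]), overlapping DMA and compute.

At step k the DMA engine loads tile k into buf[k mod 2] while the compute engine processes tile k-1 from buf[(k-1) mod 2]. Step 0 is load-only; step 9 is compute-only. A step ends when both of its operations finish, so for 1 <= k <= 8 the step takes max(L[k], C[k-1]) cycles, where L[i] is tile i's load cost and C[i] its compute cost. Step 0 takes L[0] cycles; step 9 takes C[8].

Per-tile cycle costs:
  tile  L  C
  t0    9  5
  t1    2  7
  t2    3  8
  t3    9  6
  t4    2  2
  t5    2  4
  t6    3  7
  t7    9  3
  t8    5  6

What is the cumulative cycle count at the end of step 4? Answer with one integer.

step 0: L[0]=9 → dur=9, Σ=9 | A=load:t0 B=idle [load-only]
step 1: L[1]=2 C[0]=5 → dur=5, Σ=14 | A=compute:t0 B=load:t1 [compute-bound]
step 2: L[2]=3 C[1]=7 → dur=7, Σ=21 | A=load:t2 B=compute:t1 [compute-bound]
step 3: L[3]=9 C[2]=8 → dur=9, Σ=30 | A=compute:t2 B=load:t3 [load-bound]
step 4: L[4]=2 C[3]=6 → dur=6, Σ=36 | A=load:t4 B=compute:t3 [compute-bound]
step 5: L[5]=2 C[4]=2 → dur=2, Σ=38 | A=compute:t4 B=load:t5 [tied]
step 6: L[6]=3 C[5]=4 → dur=4, Σ=42 | A=load:t6 B=compute:t5 [compute-bound]
step 7: L[7]=9 C[6]=7 → dur=9, Σ=51 | A=compute:t6 B=load:t7 [load-bound]
step 8: L[8]=5 C[7]=3 → dur=5, Σ=56 | A=load:t8 B=compute:t7 [load-bound]
step 9: C[8]=6 → dur=6, Σ=62 | A=compute:t8 B=idle [compute-only]

end_cycle[4] = 36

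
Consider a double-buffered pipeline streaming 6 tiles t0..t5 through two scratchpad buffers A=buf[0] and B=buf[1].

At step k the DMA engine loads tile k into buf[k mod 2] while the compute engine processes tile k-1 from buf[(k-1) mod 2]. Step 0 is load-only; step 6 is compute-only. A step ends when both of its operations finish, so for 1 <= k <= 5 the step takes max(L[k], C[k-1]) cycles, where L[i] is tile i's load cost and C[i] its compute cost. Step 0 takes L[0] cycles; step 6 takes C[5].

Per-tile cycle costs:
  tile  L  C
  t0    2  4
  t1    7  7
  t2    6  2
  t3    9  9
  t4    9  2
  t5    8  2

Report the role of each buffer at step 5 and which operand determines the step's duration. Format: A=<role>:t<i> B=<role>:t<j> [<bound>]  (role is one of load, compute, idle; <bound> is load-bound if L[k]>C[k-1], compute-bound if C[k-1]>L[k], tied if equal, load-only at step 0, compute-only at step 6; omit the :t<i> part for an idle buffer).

step 0: L[0]=2 → dur=2, Σ=2 | A=load:t0 B=idle [load-only]
step 1: L[1]=7 C[0]=4 → dur=7, Σ=9 | A=compute:t0 B=load:t1 [load-bound]
step 2: L[2]=6 C[1]=7 → dur=7, Σ=16 | A=load:t2 B=compute:t1 [compute-bound]
step 3: L[3]=9 C[2]=2 → dur=9, Σ=25 | A=compute:t2 B=load:t3 [load-bound]
step 4: L[4]=9 C[3]=9 → dur=9, Σ=34 | A=load:t4 B=compute:t3 [tied]
step 5: L[5]=8 C[4]=2 → dur=8, Σ=42 | A=compute:t4 B=load:t5 [load-bound]
step 6: C[5]=2 → dur=2, Σ=44 | A=idle B=compute:t5 [compute-only]

step 5: A=compute:t4 B=load:t5 [load-bound]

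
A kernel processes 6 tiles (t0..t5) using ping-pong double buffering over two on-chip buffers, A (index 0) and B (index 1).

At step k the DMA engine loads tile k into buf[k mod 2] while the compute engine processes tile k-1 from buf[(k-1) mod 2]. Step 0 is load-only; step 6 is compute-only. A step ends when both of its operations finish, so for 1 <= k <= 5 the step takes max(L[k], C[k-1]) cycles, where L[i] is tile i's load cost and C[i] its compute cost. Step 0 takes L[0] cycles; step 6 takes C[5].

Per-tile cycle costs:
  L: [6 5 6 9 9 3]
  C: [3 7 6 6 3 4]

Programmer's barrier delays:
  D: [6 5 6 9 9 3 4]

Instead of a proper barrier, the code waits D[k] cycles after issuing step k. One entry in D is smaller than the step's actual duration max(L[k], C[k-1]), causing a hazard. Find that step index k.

k=0 barrier L[0]=6→6c, D[0]=6 ok
k=1 barrier max(L[1]=5,C[0]=3)→5c, D[1]=5 ok
k=2 barrier max(L[2]=6,C[1]=7)→7c, D[2]=6 SHORT
k=3 barrier max(L[3]=9,C[2]=6)→9c, D[3]=9 ok
k=4 barrier max(L[4]=9,C[3]=6)→9c, D[4]=9 ok
k=5 barrier max(L[5]=3,C[4]=3)→3c, D[5]=3 ok
k=6 barrier C[5]=4→4c, D[6]=4 ok

hazard at step 2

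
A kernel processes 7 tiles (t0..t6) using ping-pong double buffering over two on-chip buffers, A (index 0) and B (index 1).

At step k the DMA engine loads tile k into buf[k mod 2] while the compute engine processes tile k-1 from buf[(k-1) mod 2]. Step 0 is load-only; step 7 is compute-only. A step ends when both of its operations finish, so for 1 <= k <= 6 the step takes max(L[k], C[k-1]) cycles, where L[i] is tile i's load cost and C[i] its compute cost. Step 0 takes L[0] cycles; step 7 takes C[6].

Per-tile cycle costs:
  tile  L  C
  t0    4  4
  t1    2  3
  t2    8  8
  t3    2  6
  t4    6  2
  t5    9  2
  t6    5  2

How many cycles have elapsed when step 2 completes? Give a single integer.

end_cycle[2] = 16

step 0: L[0]=4 → dur=4, Σ=4 | A=load:t0 B=idle [load-only]
step 1: L[1]=2 C[0]=4 → dur=4, Σ=8 | A=compute:t0 B=load:t1 [compute-bound]
step 2: L[2]=8 C[1]=3 → dur=8, Σ=16 | A=load:t2 B=compute:t1 [load-bound]
step 3: L[3]=2 C[2]=8 → dur=8, Σ=24 | A=compute:t2 B=load:t3 [compute-bound]
step 4: L[4]=6 C[3]=6 → dur=6, Σ=30 | A=load:t4 B=compute:t3 [tied]
step 5: L[5]=9 C[4]=2 → dur=9, Σ=39 | A=compute:t4 B=load:t5 [load-bound]
step 6: L[6]=5 C[5]=2 → dur=5, Σ=44 | A=load:t6 B=compute:t5 [load-bound]
step 7: C[6]=2 → dur=2, Σ=46 | A=compute:t6 B=idle [compute-only]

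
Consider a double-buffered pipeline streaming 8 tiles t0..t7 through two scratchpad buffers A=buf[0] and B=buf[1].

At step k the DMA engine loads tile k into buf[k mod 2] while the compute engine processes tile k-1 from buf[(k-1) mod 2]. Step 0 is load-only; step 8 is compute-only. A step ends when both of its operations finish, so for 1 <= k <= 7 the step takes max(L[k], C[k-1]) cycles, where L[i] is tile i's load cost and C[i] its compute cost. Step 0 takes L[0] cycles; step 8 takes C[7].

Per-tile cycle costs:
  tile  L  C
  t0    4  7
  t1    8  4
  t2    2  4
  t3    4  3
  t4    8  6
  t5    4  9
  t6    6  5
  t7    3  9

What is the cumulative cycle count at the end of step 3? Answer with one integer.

[0] DMA t0→A (4c) ∥ CU idle ⇒ 4c, clock 4
[1] DMA t1→B (8c) ∥ CU A:t0 (7c) ⇒ 8c, clock 12
[2] DMA t2→A (2c) ∥ CU B:t1 (4c) ⇒ 4c, clock 16
[3] DMA t3→B (4c) ∥ CU A:t2 (4c) ⇒ 4c, clock 20
[4] DMA t4→A (8c) ∥ CU B:t3 (3c) ⇒ 8c, clock 28
[5] DMA t5→B (4c) ∥ CU A:t4 (6c) ⇒ 6c, clock 34
[6] DMA t6→A (6c) ∥ CU B:t5 (9c) ⇒ 9c, clock 43
[7] DMA t7→B (3c) ∥ CU A:t6 (5c) ⇒ 5c, clock 48
[8] DMA idle ∥ CU B:t7 (9c) ⇒ 9c, clock 57

end_cycle[3] = 20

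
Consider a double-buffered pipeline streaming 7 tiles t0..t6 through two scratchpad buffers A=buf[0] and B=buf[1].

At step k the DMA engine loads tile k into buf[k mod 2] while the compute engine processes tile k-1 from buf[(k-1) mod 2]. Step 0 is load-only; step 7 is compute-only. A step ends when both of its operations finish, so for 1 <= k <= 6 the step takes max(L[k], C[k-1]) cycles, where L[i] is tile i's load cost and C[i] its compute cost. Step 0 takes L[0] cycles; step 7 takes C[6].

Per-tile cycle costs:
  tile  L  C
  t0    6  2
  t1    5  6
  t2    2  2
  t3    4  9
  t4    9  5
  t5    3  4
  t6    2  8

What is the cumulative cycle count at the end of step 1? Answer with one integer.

end_cycle[1] = 11

  0. 6=6c; end=6; A:t0 B:-
  1. max(5,2)=5c; end=11; A:t0 B:t1
  2. max(2,6)=6c; end=17; A:t2 B:t1
  3. max(4,2)=4c; end=21; A:t2 B:t3
  4. max(9,9)=9c; end=30; A:t4 B:t3
  5. max(3,5)=5c; end=35; A:t4 B:t5
  6. max(2,4)=4c; end=39; A:t6 B:t5
  7. 8=8c; end=47; A:t6 B:t5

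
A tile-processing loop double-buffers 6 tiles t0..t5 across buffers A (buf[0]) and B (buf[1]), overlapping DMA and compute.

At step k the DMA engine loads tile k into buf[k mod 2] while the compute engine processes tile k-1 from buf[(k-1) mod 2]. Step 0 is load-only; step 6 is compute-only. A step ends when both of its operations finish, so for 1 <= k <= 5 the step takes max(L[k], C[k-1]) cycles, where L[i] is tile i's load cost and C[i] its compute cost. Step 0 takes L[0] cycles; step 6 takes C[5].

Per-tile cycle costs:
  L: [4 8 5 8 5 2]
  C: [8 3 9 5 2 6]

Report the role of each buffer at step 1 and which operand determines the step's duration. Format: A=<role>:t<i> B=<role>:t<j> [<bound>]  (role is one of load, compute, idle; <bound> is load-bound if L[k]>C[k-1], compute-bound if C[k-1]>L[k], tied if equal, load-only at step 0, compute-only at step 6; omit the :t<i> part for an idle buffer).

k=0 load=t0/4c comp=- wait=4 total=4
k=1 load=t1/8c comp=t0/8c wait=8 total=12
k=2 load=t2/5c comp=t1/3c wait=5 total=17
k=3 load=t3/8c comp=t2/9c wait=9 total=26
k=4 load=t4/5c comp=t3/5c wait=5 total=31
k=5 load=t5/2c comp=t4/2c wait=2 total=33
k=6 load=- comp=t5/6c wait=6 total=39

step 1: A=compute:t0 B=load:t1 [tied]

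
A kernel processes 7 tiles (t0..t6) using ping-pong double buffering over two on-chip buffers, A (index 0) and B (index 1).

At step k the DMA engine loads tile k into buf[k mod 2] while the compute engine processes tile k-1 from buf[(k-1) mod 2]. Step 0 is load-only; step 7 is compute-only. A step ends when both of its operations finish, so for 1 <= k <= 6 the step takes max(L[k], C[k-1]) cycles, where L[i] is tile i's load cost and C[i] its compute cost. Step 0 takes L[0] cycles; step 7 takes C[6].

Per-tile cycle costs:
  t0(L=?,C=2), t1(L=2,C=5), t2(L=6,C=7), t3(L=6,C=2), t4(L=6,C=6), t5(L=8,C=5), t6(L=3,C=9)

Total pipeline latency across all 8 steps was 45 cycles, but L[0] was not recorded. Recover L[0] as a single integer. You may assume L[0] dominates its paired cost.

step 0 | dur = L[0]=? = L[0]  (unknown; binding)
step 1 | dur = max(L[1]=2, C[0]=2) = 2
step 2 | dur = max(L[2]=6, C[1]=5) = 6
step 3 | dur = max(L[3]=6, C[2]=7) = 7
step 4 | dur = max(L[4]=6, C[3]=2) = 6
step 5 | dur = max(L[5]=8, C[4]=6) = 8
step 6 | dur = max(L[6]=3, C[5]=5) = 5
step 7 | dur = C[6]=9 = 9
sum of known step durations = 43
dur[0] = total - known = 45 - 43 = 2
L[0] is the binding max in step 0, so L[0] = dur[0] = 2

L[0] = 2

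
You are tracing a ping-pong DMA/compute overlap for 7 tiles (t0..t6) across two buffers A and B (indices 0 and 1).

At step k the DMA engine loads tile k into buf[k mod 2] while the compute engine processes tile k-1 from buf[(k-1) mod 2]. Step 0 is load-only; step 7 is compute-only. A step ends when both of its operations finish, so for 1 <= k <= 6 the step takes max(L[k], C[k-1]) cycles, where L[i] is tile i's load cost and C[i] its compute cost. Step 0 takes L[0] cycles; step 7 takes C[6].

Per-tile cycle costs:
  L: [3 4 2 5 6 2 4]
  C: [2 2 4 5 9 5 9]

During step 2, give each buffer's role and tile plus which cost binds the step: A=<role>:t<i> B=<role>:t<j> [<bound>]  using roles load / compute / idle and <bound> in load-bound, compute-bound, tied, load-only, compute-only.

step 2: A=load:t2 B=compute:t1 [tied]

  0. 3=3c; end=3; A:t0 B:-
  1. max(4,2)=4c; end=7; A:t0 B:t1
  2. max(2,2)=2c; end=9; A:t2 B:t1
  3. max(5,4)=5c; end=14; A:t2 B:t3
  4. max(6,5)=6c; end=20; A:t4 B:t3
  5. max(2,9)=9c; end=29; A:t4 B:t5
  6. max(4,5)=5c; end=34; A:t6 B:t5
  7. 9=9c; end=43; A:t6 B:t5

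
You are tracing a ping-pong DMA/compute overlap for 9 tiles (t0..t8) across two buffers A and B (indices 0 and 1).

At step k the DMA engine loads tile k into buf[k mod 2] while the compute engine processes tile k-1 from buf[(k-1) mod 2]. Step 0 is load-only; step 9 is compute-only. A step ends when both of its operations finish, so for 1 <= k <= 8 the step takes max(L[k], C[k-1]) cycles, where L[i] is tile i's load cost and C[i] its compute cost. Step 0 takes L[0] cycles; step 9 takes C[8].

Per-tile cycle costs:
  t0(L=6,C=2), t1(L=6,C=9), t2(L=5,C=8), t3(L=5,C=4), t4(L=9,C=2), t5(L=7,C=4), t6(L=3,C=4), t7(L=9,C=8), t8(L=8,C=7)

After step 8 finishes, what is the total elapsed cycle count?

k=0 load=t0/6c comp=- wait=6 total=6
k=1 load=t1/6c comp=t0/2c wait=6 total=12
k=2 load=t2/5c comp=t1/9c wait=9 total=21
k=3 load=t3/5c comp=t2/8c wait=8 total=29
k=4 load=t4/9c comp=t3/4c wait=9 total=38
k=5 load=t5/7c comp=t4/2c wait=7 total=45
k=6 load=t6/3c comp=t5/4c wait=4 total=49
k=7 load=t7/9c comp=t6/4c wait=9 total=58
k=8 load=t8/8c comp=t7/8c wait=8 total=66
k=9 load=- comp=t8/7c wait=7 total=73

end_cycle[8] = 66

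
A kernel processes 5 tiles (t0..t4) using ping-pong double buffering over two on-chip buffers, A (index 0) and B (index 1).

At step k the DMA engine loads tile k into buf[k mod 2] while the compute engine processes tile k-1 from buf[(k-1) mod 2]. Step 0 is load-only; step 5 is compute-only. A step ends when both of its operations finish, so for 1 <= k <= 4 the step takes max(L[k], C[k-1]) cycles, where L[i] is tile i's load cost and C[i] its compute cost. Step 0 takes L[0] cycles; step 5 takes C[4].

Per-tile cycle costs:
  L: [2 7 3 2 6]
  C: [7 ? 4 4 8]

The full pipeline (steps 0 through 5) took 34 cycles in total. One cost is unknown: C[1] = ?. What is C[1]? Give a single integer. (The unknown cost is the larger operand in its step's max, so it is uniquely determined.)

C[1] = 7

step 0: dur = L[0]=2 = 2
step 1: dur = max(L[1]=7, C[0]=7) = 7
step 2: dur = max(L[2]=3, C[1]=?) = C[1]  (unknown; binding)
step 3: dur = max(L[3]=2, C[2]=4) = 4
step 4: dur = max(L[4]=6, C[3]=4) = 6
step 5: dur = C[4]=8 = 8
sum of known step durations = 27
dur[2] = total - known = 34 - 27 = 7
C[1] is the binding max in step 2, so C[1] = dur[2] = 7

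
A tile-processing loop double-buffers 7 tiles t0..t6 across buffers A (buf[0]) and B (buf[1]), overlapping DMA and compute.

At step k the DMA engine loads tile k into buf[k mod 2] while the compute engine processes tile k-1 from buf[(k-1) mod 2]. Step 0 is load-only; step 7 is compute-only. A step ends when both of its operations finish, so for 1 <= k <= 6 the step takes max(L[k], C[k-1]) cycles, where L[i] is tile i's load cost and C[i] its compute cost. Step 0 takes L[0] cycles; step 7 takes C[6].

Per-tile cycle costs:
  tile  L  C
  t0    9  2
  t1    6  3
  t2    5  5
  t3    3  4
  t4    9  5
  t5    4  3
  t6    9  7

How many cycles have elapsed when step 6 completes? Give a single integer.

end_cycle[6] = 48

k=0 load=t0/9c comp=- wait=9 total=9
k=1 load=t1/6c comp=t0/2c wait=6 total=15
k=2 load=t2/5c comp=t1/3c wait=5 total=20
k=3 load=t3/3c comp=t2/5c wait=5 total=25
k=4 load=t4/9c comp=t3/4c wait=9 total=34
k=5 load=t5/4c comp=t4/5c wait=5 total=39
k=6 load=t6/9c comp=t5/3c wait=9 total=48
k=7 load=- comp=t6/7c wait=7 total=55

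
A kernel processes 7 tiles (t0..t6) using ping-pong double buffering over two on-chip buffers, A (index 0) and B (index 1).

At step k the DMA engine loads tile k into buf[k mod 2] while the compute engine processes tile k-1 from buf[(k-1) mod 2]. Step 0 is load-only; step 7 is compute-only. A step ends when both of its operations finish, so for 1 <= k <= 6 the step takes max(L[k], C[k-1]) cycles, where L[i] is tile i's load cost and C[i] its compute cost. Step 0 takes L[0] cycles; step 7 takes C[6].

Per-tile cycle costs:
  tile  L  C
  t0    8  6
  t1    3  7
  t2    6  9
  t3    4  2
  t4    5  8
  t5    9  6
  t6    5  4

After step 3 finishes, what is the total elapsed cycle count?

end_cycle[3] = 30

[0] DMA t0→A (8c) ∥ CU idle ⇒ 8c, clock 8
[1] DMA t1→B (3c) ∥ CU A:t0 (6c) ⇒ 6c, clock 14
[2] DMA t2→A (6c) ∥ CU B:t1 (7c) ⇒ 7c, clock 21
[3] DMA t3→B (4c) ∥ CU A:t2 (9c) ⇒ 9c, clock 30
[4] DMA t4→A (5c) ∥ CU B:t3 (2c) ⇒ 5c, clock 35
[5] DMA t5→B (9c) ∥ CU A:t4 (8c) ⇒ 9c, clock 44
[6] DMA t6→A (5c) ∥ CU B:t5 (6c) ⇒ 6c, clock 50
[7] DMA idle ∥ CU A:t6 (4c) ⇒ 4c, clock 54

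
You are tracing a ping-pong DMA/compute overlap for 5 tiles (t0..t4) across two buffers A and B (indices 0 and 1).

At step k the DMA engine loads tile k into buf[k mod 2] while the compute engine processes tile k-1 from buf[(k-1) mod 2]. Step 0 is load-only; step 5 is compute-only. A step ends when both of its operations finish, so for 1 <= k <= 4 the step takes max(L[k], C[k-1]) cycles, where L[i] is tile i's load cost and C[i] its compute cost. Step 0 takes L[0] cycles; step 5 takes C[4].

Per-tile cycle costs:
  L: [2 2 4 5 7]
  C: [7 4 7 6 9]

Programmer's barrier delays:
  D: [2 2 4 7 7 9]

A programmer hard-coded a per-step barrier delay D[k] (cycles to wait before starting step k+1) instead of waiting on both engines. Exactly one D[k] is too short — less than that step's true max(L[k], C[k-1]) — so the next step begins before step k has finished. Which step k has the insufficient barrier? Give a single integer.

hazard at step 1

[0] required=L[0]=2=2 vs D=2 ok
[1] required=max(L[1]=2,C[0]=7)=7 vs D=2 SHORT
[2] required=max(L[2]=4,C[1]=4)=4 vs D=4 ok
[3] required=max(L[3]=5,C[2]=7)=7 vs D=7 ok
[4] required=max(L[4]=7,C[3]=6)=7 vs D=7 ok
[5] required=C[4]=9=9 vs D=9 ok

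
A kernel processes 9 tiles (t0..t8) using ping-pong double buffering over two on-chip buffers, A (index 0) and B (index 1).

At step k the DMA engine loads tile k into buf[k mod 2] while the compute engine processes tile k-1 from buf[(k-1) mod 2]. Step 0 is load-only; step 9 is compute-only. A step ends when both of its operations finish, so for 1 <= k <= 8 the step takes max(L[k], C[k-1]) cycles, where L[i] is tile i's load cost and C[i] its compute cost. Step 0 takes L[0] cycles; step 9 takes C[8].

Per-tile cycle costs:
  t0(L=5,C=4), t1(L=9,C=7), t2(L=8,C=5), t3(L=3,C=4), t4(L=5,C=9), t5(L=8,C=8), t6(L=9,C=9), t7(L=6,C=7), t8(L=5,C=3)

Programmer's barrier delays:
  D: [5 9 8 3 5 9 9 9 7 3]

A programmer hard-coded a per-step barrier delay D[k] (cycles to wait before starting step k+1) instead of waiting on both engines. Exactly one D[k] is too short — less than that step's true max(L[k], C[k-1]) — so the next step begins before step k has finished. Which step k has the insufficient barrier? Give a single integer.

k=0 barrier L[0]=5→5c, D[0]=5 ok
k=1 barrier max(L[1]=9,C[0]=4)→9c, D[1]=9 ok
k=2 barrier max(L[2]=8,C[1]=7)→8c, D[2]=8 ok
k=3 barrier max(L[3]=3,C[2]=5)→5c, D[3]=3 SHORT
k=4 barrier max(L[4]=5,C[3]=4)→5c, D[4]=5 ok
k=5 barrier max(L[5]=8,C[4]=9)→9c, D[5]=9 ok
k=6 barrier max(L[6]=9,C[5]=8)→9c, D[6]=9 ok
k=7 barrier max(L[7]=6,C[6]=9)→9c, D[7]=9 ok
k=8 barrier max(L[8]=5,C[7]=7)→7c, D[8]=7 ok
k=9 barrier C[8]=3→3c, D[9]=3 ok

hazard at step 3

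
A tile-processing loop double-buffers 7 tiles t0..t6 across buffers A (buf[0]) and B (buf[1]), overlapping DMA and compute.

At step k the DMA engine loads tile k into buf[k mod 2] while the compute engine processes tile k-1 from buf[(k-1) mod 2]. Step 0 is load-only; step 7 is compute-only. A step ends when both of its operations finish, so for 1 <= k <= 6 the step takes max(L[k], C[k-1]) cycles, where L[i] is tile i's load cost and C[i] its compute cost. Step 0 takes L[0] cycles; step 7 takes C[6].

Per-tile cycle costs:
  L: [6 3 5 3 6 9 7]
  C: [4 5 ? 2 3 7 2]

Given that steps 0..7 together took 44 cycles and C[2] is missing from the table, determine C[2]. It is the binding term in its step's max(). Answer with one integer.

step 0 → dur = L[0]=6 = 6
step 1 → dur = max(L[1]=3, C[0]=4) = 4
step 2 → dur = max(L[2]=5, C[1]=5) = 5
step 3 → dur = max(L[3]=3, C[2]=?) = C[2]  (unknown; binding)
step 4 → dur = max(L[4]=6, C[3]=2) = 6
step 5 → dur = max(L[5]=9, C[4]=3) = 9
step 6 → dur = max(L[6]=7, C[5]=7) = 7
step 7 → dur = C[6]=2 = 2
sum of known step durations = 39
dur[3] = total - known = 44 - 39 = 5
C[2] is the binding max in step 3, so C[2] = dur[3] = 5

C[2] = 5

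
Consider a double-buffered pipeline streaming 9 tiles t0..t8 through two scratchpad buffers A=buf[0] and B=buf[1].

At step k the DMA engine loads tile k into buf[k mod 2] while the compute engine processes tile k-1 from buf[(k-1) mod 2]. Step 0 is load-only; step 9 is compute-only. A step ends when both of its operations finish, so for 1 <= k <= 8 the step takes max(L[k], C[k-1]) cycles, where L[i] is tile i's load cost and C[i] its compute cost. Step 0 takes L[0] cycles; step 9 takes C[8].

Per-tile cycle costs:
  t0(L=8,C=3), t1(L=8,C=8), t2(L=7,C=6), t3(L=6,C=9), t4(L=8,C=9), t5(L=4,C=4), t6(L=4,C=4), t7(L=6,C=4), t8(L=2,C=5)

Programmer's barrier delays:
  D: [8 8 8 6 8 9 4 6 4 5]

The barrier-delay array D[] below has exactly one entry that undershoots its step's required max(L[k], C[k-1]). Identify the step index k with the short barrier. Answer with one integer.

[0] required=L[0]=8=8 vs D=8 ok
[1] required=max(L[1]=8,C[0]=3)=8 vs D=8 ok
[2] required=max(L[2]=7,C[1]=8)=8 vs D=8 ok
[3] required=max(L[3]=6,C[2]=6)=6 vs D=6 ok
[4] required=max(L[4]=8,C[3]=9)=9 vs D=8 SHORT
[5] required=max(L[5]=4,C[4]=9)=9 vs D=9 ok
[6] required=max(L[6]=4,C[5]=4)=4 vs D=4 ok
[7] required=max(L[7]=6,C[6]=4)=6 vs D=6 ok
[8] required=max(L[8]=2,C[7]=4)=4 vs D=4 ok
[9] required=C[8]=5=5 vs D=5 ok

hazard at step 4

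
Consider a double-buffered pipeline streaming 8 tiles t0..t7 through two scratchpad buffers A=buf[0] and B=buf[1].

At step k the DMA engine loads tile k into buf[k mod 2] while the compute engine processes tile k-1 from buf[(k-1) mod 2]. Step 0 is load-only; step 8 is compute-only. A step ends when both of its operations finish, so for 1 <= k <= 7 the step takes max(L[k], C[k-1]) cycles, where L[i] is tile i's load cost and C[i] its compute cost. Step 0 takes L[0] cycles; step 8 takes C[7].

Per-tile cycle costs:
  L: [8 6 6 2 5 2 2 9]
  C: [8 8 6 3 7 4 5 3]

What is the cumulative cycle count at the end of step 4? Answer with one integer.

end_cycle[4] = 35

[0] DMA t0→A (8c) ∥ CU idle ⇒ 8c, clock 8
[1] DMA t1→B (6c) ∥ CU A:t0 (8c) ⇒ 8c, clock 16
[2] DMA t2→A (6c) ∥ CU B:t1 (8c) ⇒ 8c, clock 24
[3] DMA t3→B (2c) ∥ CU A:t2 (6c) ⇒ 6c, clock 30
[4] DMA t4→A (5c) ∥ CU B:t3 (3c) ⇒ 5c, clock 35
[5] DMA t5→B (2c) ∥ CU A:t4 (7c) ⇒ 7c, clock 42
[6] DMA t6→A (2c) ∥ CU B:t5 (4c) ⇒ 4c, clock 46
[7] DMA t7→B (9c) ∥ CU A:t6 (5c) ⇒ 9c, clock 55
[8] DMA idle ∥ CU B:t7 (3c) ⇒ 3c, clock 58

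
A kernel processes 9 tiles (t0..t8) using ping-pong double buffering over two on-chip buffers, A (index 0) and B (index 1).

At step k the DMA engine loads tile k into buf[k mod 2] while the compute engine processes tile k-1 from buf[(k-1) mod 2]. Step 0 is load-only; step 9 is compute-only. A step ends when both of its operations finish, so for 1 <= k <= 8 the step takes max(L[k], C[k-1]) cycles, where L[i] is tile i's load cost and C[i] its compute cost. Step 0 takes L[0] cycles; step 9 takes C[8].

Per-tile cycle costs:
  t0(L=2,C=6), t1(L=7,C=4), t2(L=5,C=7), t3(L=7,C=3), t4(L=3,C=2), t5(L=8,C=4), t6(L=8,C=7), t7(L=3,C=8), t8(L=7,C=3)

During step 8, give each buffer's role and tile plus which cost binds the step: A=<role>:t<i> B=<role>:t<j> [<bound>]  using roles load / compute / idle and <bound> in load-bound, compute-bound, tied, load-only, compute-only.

k=0 load=t0/2c comp=- wait=2 total=2
k=1 load=t1/7c comp=t0/6c wait=7 total=9
k=2 load=t2/5c comp=t1/4c wait=5 total=14
k=3 load=t3/7c comp=t2/7c wait=7 total=21
k=4 load=t4/3c comp=t3/3c wait=3 total=24
k=5 load=t5/8c comp=t4/2c wait=8 total=32
k=6 load=t6/8c comp=t5/4c wait=8 total=40
k=7 load=t7/3c comp=t6/7c wait=7 total=47
k=8 load=t8/7c comp=t7/8c wait=8 total=55
k=9 load=- comp=t8/3c wait=3 total=58

step 8: A=load:t8 B=compute:t7 [compute-bound]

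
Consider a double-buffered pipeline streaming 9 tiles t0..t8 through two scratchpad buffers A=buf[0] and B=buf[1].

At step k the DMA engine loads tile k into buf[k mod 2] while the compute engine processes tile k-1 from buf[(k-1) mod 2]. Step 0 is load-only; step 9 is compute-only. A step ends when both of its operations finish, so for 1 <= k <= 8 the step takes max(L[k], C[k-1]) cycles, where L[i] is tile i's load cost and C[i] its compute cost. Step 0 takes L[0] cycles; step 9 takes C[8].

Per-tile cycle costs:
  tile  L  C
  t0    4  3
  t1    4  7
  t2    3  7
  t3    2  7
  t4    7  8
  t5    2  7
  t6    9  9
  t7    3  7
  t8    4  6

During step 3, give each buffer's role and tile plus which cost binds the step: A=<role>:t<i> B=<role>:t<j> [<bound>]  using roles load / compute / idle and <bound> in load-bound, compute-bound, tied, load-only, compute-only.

[0] DMA t0→A (4c) ∥ CU idle ⇒ 4c, clock 4
[1] DMA t1→B (4c) ∥ CU A:t0 (3c) ⇒ 4c, clock 8
[2] DMA t2→A (3c) ∥ CU B:t1 (7c) ⇒ 7c, clock 15
[3] DMA t3→B (2c) ∥ CU A:t2 (7c) ⇒ 7c, clock 22
[4] DMA t4→A (7c) ∥ CU B:t3 (7c) ⇒ 7c, clock 29
[5] DMA t5→B (2c) ∥ CU A:t4 (8c) ⇒ 8c, clock 37
[6] DMA t6→A (9c) ∥ CU B:t5 (7c) ⇒ 9c, clock 46
[7] DMA t7→B (3c) ∥ CU A:t6 (9c) ⇒ 9c, clock 55
[8] DMA t8→A (4c) ∥ CU B:t7 (7c) ⇒ 7c, clock 62
[9] DMA idle ∥ CU A:t8 (6c) ⇒ 6c, clock 68

step 3: A=compute:t2 B=load:t3 [compute-bound]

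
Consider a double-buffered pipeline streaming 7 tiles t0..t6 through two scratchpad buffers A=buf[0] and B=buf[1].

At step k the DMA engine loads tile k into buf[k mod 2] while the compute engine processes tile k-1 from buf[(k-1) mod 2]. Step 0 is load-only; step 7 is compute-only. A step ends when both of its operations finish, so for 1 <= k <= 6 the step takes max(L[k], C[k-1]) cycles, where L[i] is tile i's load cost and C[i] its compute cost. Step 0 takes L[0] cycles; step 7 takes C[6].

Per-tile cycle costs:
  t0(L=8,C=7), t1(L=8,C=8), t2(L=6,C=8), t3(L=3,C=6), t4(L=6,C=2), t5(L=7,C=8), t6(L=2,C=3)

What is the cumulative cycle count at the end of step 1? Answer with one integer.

k=0 load=t0/8c comp=- wait=8 total=8
k=1 load=t1/8c comp=t0/7c wait=8 total=16
k=2 load=t2/6c comp=t1/8c wait=8 total=24
k=3 load=t3/3c comp=t2/8c wait=8 total=32
k=4 load=t4/6c comp=t3/6c wait=6 total=38
k=5 load=t5/7c comp=t4/2c wait=7 total=45
k=6 load=t6/2c comp=t5/8c wait=8 total=53
k=7 load=- comp=t6/3c wait=3 total=56

end_cycle[1] = 16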